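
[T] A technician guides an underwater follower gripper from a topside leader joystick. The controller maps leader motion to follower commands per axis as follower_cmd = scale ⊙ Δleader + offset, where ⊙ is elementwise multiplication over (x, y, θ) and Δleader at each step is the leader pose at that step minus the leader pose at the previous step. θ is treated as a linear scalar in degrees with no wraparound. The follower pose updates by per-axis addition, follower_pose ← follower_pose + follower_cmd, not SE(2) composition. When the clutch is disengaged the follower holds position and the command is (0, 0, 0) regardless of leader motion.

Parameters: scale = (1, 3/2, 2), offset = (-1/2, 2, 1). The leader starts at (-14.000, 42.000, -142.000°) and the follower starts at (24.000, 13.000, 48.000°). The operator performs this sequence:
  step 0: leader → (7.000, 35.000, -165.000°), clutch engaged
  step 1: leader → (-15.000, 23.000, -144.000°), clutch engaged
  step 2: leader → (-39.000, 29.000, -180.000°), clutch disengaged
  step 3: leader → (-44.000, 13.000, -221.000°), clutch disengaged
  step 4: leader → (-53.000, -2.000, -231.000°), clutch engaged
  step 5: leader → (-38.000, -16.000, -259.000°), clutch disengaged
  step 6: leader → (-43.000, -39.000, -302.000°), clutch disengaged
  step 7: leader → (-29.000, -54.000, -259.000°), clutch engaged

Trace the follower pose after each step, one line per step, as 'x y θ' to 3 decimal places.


step 0: Δleader=(21.000, -7.000, -23.000°), engaged; cmd=(20.500, -8.500, -45.000°) → follower=(44.500, 4.500, 3.000°)
step 1: Δleader=(-22.000, -12.000, 21.000°), engaged; cmd=(-22.500, -16.000, 43.000°) → follower=(22.000, -11.500, 46.000°)
step 2: Δleader=(-24.000, 6.000, -36.000°), disengaged; cmd=(0,0,0) → follower holds at (22.000, -11.500, 46.000°)
step 3: Δleader=(-5.000, -16.000, -41.000°), disengaged; cmd=(0,0,0) → follower holds at (22.000, -11.500, 46.000°)
step 4: Δleader=(-9.000, -15.000, -10.000°), engaged; cmd=(-9.500, -20.500, -19.000°) → follower=(12.500, -32.000, 27.000°)
step 5: Δleader=(15.000, -14.000, -28.000°), disengaged; cmd=(0,0,0) → follower holds at (12.500, -32.000, 27.000°)
step 6: Δleader=(-5.000, -23.000, -43.000°), disengaged; cmd=(0,0,0) → follower holds at (12.500, -32.000, 27.000°)
step 7: Δleader=(14.000, -15.000, 43.000°), engaged; cmd=(13.500, -20.500, 87.000°) → follower=(26.000, -52.500, 114.000°)

44.500 4.500 3.000
22.000 -11.500 46.000
22.000 -11.500 46.000
22.000 -11.500 46.000
12.500 -32.000 27.000
12.500 -32.000 27.000
12.500 -32.000 27.000
26.000 -52.500 114.000


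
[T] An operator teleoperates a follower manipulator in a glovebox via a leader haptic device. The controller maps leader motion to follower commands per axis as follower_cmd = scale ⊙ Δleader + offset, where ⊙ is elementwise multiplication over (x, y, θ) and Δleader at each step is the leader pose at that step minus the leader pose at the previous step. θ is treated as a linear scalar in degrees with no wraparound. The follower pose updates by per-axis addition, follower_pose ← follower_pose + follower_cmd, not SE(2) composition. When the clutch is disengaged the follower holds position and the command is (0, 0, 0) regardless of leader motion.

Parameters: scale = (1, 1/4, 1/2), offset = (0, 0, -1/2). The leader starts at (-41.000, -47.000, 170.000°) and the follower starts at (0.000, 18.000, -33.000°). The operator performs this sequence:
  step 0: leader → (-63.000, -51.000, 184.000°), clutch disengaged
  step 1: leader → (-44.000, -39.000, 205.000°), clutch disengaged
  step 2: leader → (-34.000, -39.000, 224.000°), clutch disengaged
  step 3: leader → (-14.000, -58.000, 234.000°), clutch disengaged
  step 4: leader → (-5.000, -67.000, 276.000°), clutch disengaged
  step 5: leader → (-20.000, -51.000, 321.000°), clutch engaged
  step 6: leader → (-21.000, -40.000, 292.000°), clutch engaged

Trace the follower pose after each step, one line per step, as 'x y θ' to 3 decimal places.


step 0: Δleader=(-22.000, -4.000, 14.000°), disengaged; cmd=(0,0,0) → follower holds at (0.000, 18.000, -33.000°)
step 1: Δleader=(19.000, 12.000, 21.000°), disengaged; cmd=(0,0,0) → follower holds at (0.000, 18.000, -33.000°)
step 2: Δleader=(10.000, 0.000, 19.000°), disengaged; cmd=(0,0,0) → follower holds at (0.000, 18.000, -33.000°)
step 3: Δleader=(20.000, -19.000, 10.000°), disengaged; cmd=(0,0,0) → follower holds at (0.000, 18.000, -33.000°)
step 4: Δleader=(9.000, -9.000, 42.000°), disengaged; cmd=(0,0,0) → follower holds at (0.000, 18.000, -33.000°)
step 5: Δleader=(-15.000, 16.000, 45.000°), engaged; cmd=(-15.000, 4.000, 22.000°) → follower=(-15.000, 22.000, -11.000°)
step 6: Δleader=(-1.000, 11.000, -29.000°), engaged; cmd=(-1.000, 2.750, -15.000°) → follower=(-16.000, 24.750, -26.000°)

0.000 18.000 -33.000
0.000 18.000 -33.000
0.000 18.000 -33.000
0.000 18.000 -33.000
0.000 18.000 -33.000
-15.000 22.000 -11.000
-16.000 24.750 -26.000


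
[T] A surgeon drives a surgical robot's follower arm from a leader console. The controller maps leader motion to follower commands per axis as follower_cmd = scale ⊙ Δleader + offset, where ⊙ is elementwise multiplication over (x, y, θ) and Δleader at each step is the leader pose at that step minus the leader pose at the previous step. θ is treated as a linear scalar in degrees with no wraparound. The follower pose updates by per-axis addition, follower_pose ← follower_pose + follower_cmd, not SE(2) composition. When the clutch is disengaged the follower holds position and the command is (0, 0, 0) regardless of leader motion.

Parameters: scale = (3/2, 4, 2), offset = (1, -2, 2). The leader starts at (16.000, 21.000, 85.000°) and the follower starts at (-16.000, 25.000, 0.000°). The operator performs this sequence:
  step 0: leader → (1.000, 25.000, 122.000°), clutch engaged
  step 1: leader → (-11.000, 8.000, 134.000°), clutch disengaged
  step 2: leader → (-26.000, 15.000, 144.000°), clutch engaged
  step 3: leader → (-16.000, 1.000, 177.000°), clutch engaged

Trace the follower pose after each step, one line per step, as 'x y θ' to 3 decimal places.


-37.500 39.000 76.000
-37.500 39.000 76.000
-59.000 65.000 98.000
-43.000 7.000 166.000

step 0: Δleader=(-15.000, 4.000, 37.000°), engaged; cmd=(-21.500, 14.000, 76.000°) → follower=(-37.500, 39.000, 76.000°)
step 1: Δleader=(-12.000, -17.000, 12.000°), disengaged; cmd=(0,0,0) → follower holds at (-37.500, 39.000, 76.000°)
step 2: Δleader=(-15.000, 7.000, 10.000°), engaged; cmd=(-21.500, 26.000, 22.000°) → follower=(-59.000, 65.000, 98.000°)
step 3: Δleader=(10.000, -14.000, 33.000°), engaged; cmd=(16.000, -58.000, 68.000°) → follower=(-43.000, 7.000, 166.000°)


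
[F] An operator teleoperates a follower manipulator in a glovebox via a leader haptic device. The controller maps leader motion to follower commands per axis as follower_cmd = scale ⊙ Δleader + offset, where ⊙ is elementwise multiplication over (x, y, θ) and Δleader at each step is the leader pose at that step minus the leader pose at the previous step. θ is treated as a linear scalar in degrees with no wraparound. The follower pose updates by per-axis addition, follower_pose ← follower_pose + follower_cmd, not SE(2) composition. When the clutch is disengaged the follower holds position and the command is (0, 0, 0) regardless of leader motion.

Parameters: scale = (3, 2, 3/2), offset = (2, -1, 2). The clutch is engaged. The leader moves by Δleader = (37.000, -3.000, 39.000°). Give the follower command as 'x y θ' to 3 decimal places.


113.000 -7.000 60.500

axis x: 3·37.000 + 2 = 113.000
axis y: 2·-3.000 + -1 = -7.000
axis θ: 3/2·39.000 + 2 = 60.500


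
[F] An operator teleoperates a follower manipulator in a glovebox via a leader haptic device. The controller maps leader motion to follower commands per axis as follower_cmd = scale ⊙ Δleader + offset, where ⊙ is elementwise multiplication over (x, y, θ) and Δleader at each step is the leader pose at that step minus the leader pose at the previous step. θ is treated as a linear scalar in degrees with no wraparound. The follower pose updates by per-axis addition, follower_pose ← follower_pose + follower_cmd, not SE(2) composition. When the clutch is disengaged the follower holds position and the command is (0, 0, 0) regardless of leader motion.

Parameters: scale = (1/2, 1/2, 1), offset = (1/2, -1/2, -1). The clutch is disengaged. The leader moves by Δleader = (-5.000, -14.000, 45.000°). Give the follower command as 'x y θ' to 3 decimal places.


clutch disengaged → follower holds; cmd = (0, 0, 0)

0.000 0.000 0.000


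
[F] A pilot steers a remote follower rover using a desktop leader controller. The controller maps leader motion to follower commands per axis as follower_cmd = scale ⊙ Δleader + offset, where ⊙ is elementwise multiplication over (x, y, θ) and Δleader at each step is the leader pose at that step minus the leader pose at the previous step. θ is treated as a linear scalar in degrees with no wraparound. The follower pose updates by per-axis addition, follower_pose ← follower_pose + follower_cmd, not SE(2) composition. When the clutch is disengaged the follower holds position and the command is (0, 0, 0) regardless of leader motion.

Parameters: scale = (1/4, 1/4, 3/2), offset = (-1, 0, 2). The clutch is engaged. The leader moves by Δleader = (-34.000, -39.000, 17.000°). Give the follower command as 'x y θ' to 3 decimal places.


axis x: 1/4·-34.000 + -1 = -9.500
axis y: 1/4·-39.000 + 0 = -9.750
axis θ: 3/2·17.000 + 2 = 27.500

-9.500 -9.750 27.500


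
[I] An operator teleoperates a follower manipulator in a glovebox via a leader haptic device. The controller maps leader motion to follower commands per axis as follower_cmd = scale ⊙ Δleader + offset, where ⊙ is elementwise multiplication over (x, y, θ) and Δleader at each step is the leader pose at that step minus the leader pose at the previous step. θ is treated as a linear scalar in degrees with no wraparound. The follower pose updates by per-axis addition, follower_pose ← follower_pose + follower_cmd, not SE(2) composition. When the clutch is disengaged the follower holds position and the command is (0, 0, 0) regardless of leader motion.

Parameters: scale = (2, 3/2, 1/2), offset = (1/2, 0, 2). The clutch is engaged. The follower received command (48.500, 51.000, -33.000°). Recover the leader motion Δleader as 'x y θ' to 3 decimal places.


axis x: (48.500 − 1/2) / (2) = 24.000
axis y: (51.000 − 0) / (3/2) = 34.000
axis θ: (-33.000 − 2) / (1/2) = -70.000

24.000 34.000 -70.000


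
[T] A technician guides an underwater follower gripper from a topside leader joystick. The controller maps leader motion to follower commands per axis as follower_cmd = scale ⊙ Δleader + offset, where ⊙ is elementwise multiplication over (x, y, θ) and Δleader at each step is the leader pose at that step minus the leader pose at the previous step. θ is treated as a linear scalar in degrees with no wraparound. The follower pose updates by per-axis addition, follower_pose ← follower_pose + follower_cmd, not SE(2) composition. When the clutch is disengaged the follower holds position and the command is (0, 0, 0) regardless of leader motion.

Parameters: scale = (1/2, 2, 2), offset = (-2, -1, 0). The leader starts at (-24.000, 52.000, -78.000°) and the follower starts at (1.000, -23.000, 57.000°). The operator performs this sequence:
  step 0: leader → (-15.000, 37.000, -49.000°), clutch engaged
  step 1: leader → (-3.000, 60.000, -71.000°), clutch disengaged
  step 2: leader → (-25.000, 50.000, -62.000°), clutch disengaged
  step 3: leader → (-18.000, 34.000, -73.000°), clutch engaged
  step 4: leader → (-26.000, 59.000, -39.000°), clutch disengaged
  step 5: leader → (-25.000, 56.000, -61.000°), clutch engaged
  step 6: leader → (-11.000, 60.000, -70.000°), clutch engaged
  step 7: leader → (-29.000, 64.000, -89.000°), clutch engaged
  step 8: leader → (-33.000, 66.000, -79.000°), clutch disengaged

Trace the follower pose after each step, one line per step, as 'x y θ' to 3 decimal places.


step 0: Δleader=(9.000, -15.000, 29.000°), engaged; cmd=(2.500, -31.000, 58.000°) → follower=(3.500, -54.000, 115.000°)
step 1: Δleader=(12.000, 23.000, -22.000°), disengaged; cmd=(0,0,0) → follower holds at (3.500, -54.000, 115.000°)
step 2: Δleader=(-22.000, -10.000, 9.000°), disengaged; cmd=(0,0,0) → follower holds at (3.500, -54.000, 115.000°)
step 3: Δleader=(7.000, -16.000, -11.000°), engaged; cmd=(1.500, -33.000, -22.000°) → follower=(5.000, -87.000, 93.000°)
step 4: Δleader=(-8.000, 25.000, 34.000°), disengaged; cmd=(0,0,0) → follower holds at (5.000, -87.000, 93.000°)
step 5: Δleader=(1.000, -3.000, -22.000°), engaged; cmd=(-1.500, -7.000, -44.000°) → follower=(3.500, -94.000, 49.000°)
step 6: Δleader=(14.000, 4.000, -9.000°), engaged; cmd=(5.000, 7.000, -18.000°) → follower=(8.500, -87.000, 31.000°)
step 7: Δleader=(-18.000, 4.000, -19.000°), engaged; cmd=(-11.000, 7.000, -38.000°) → follower=(-2.500, -80.000, -7.000°)
step 8: Δleader=(-4.000, 2.000, 10.000°), disengaged; cmd=(0,0,0) → follower holds at (-2.500, -80.000, -7.000°)

3.500 -54.000 115.000
3.500 -54.000 115.000
3.500 -54.000 115.000
5.000 -87.000 93.000
5.000 -87.000 93.000
3.500 -94.000 49.000
8.500 -87.000 31.000
-2.500 -80.000 -7.000
-2.500 -80.000 -7.000


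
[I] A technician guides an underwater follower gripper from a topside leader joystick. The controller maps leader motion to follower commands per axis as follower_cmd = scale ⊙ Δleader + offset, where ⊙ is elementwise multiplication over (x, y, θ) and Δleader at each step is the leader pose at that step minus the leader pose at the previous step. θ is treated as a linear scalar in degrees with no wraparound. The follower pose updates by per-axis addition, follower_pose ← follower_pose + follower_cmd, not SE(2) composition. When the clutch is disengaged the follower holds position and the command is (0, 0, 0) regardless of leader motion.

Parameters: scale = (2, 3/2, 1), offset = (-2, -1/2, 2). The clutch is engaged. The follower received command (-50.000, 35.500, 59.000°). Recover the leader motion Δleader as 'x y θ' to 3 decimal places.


axis x: (-50.000 − -2) / (2) = -24.000
axis y: (35.500 − -1/2) / (3/2) = 24.000
axis θ: (59.000 − 2) / (1) = 57.000

-24.000 24.000 57.000


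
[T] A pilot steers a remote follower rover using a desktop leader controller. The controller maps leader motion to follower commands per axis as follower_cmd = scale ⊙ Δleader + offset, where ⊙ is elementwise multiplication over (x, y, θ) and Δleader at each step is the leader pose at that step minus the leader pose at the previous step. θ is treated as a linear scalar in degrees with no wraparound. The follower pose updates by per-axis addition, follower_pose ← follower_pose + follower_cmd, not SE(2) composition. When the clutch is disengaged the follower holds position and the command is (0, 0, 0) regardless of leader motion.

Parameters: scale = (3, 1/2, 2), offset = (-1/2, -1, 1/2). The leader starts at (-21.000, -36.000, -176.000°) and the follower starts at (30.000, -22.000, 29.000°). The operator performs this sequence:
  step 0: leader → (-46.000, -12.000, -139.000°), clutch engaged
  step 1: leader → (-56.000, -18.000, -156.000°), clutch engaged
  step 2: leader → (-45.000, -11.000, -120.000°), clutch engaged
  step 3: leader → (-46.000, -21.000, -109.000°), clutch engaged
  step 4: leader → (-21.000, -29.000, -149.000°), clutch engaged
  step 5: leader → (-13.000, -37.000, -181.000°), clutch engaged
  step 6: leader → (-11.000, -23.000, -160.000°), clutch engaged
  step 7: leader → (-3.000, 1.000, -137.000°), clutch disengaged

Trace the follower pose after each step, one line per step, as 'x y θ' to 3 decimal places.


step 0: Δleader=(-25.000, 24.000, 37.000°), engaged; cmd=(-75.500, 11.000, 74.500°) → follower=(-45.500, -11.000, 103.500°)
step 1: Δleader=(-10.000, -6.000, -17.000°), engaged; cmd=(-30.500, -4.000, -33.500°) → follower=(-76.000, -15.000, 70.000°)
step 2: Δleader=(11.000, 7.000, 36.000°), engaged; cmd=(32.500, 2.500, 72.500°) → follower=(-43.500, -12.500, 142.500°)
step 3: Δleader=(-1.000, -10.000, 11.000°), engaged; cmd=(-3.500, -6.000, 22.500°) → follower=(-47.000, -18.500, 165.000°)
step 4: Δleader=(25.000, -8.000, -40.000°), engaged; cmd=(74.500, -5.000, -79.500°) → follower=(27.500, -23.500, 85.500°)
step 5: Δleader=(8.000, -8.000, -32.000°), engaged; cmd=(23.500, -5.000, -63.500°) → follower=(51.000, -28.500, 22.000°)
step 6: Δleader=(2.000, 14.000, 21.000°), engaged; cmd=(5.500, 6.000, 42.500°) → follower=(56.500, -22.500, 64.500°)
step 7: Δleader=(8.000, 24.000, 23.000°), disengaged; cmd=(0,0,0) → follower holds at (56.500, -22.500, 64.500°)

-45.500 -11.000 103.500
-76.000 -15.000 70.000
-43.500 -12.500 142.500
-47.000 -18.500 165.000
27.500 -23.500 85.500
51.000 -28.500 22.000
56.500 -22.500 64.500
56.500 -22.500 64.500


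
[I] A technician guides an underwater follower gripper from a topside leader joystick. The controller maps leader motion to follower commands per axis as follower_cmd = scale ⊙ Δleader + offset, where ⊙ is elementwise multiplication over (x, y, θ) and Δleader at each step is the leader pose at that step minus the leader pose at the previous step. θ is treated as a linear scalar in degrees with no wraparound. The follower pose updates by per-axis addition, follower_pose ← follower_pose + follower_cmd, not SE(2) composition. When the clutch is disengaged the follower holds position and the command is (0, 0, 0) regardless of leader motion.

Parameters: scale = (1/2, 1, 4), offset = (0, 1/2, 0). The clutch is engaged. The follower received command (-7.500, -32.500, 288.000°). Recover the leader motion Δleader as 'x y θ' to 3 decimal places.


-15.000 -33.000 72.000

axis x: (-7.500 − 0) / (1/2) = -15.000
axis y: (-32.500 − 1/2) / (1) = -33.000
axis θ: (288.000 − 0) / (4) = 72.000


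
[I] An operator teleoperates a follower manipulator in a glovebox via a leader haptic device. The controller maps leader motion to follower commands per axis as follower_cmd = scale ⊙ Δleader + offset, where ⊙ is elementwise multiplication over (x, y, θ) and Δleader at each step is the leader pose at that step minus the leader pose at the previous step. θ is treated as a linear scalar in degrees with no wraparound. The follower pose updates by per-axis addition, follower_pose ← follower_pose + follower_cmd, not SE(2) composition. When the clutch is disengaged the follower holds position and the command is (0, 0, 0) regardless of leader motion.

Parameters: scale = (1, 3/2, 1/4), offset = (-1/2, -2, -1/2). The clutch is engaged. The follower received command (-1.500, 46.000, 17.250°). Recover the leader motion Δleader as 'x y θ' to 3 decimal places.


axis x: (-1.500 − -1/2) / (1) = -1.000
axis y: (46.000 − -2) / (3/2) = 32.000
axis θ: (17.250 − -1/2) / (1/4) = 71.000

-1.000 32.000 71.000


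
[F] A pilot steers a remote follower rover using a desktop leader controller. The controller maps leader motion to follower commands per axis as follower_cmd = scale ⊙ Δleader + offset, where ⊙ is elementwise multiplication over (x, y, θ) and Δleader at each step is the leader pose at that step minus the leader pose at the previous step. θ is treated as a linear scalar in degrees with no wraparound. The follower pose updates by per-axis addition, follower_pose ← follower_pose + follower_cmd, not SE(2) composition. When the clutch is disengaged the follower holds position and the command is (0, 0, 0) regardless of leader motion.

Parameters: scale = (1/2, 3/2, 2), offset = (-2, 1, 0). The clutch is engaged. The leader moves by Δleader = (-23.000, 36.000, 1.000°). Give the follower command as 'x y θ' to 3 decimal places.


axis x: 1/2·-23.000 + -2 = -13.500
axis y: 3/2·36.000 + 1 = 55.000
axis θ: 2·1.000 + 0 = 2.000

-13.500 55.000 2.000


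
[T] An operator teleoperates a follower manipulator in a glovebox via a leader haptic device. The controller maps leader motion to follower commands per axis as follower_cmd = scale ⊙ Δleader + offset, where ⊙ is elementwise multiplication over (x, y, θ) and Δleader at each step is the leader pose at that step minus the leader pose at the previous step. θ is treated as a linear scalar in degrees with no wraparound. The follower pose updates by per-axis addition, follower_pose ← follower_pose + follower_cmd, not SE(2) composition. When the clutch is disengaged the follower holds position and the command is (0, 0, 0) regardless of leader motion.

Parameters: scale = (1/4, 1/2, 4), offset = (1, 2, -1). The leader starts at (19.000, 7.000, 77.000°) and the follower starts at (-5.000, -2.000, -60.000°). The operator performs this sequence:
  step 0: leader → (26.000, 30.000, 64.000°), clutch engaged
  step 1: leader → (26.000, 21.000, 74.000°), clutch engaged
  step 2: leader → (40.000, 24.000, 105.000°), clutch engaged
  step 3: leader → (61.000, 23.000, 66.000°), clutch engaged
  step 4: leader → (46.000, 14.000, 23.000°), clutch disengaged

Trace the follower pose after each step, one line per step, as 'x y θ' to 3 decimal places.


step 0: Δleader=(7.000, 23.000, -13.000°), engaged; cmd=(2.750, 13.500, -53.000°) → follower=(-2.250, 11.500, -113.000°)
step 1: Δleader=(0.000, -9.000, 10.000°), engaged; cmd=(1.000, -2.500, 39.000°) → follower=(-1.250, 9.000, -74.000°)
step 2: Δleader=(14.000, 3.000, 31.000°), engaged; cmd=(4.500, 3.500, 123.000°) → follower=(3.250, 12.500, 49.000°)
step 3: Δleader=(21.000, -1.000, -39.000°), engaged; cmd=(6.250, 1.500, -157.000°) → follower=(9.500, 14.000, -108.000°)
step 4: Δleader=(-15.000, -9.000, -43.000°), disengaged; cmd=(0,0,0) → follower holds at (9.500, 14.000, -108.000°)

-2.250 11.500 -113.000
-1.250 9.000 -74.000
3.250 12.500 49.000
9.500 14.000 -108.000
9.500 14.000 -108.000


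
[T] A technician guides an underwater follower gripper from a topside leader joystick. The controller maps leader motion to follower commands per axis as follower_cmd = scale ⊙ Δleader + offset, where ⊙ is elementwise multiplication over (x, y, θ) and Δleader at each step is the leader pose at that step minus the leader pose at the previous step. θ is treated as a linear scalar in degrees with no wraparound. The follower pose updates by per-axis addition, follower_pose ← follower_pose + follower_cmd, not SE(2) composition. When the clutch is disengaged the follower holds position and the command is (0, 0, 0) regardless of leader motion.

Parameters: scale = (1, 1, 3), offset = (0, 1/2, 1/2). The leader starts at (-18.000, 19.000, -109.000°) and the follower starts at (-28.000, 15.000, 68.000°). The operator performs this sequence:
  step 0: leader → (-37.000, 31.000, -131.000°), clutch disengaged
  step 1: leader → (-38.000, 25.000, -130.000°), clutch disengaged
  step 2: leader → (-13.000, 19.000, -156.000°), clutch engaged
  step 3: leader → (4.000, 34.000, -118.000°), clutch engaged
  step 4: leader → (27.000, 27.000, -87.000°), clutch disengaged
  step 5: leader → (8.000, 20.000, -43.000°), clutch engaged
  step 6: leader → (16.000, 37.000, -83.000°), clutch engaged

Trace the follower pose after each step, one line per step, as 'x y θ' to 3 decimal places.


step 0: Δleader=(-19.000, 12.000, -22.000°), disengaged; cmd=(0,0,0) → follower holds at (-28.000, 15.000, 68.000°)
step 1: Δleader=(-1.000, -6.000, 1.000°), disengaged; cmd=(0,0,0) → follower holds at (-28.000, 15.000, 68.000°)
step 2: Δleader=(25.000, -6.000, -26.000°), engaged; cmd=(25.000, -5.500, -77.500°) → follower=(-3.000, 9.500, -9.500°)
step 3: Δleader=(17.000, 15.000, 38.000°), engaged; cmd=(17.000, 15.500, 114.500°) → follower=(14.000, 25.000, 105.000°)
step 4: Δleader=(23.000, -7.000, 31.000°), disengaged; cmd=(0,0,0) → follower holds at (14.000, 25.000, 105.000°)
step 5: Δleader=(-19.000, -7.000, 44.000°), engaged; cmd=(-19.000, -6.500, 132.500°) → follower=(-5.000, 18.500, 237.500°)
step 6: Δleader=(8.000, 17.000, -40.000°), engaged; cmd=(8.000, 17.500, -119.500°) → follower=(3.000, 36.000, 118.000°)

-28.000 15.000 68.000
-28.000 15.000 68.000
-3.000 9.500 -9.500
14.000 25.000 105.000
14.000 25.000 105.000
-5.000 18.500 237.500
3.000 36.000 118.000


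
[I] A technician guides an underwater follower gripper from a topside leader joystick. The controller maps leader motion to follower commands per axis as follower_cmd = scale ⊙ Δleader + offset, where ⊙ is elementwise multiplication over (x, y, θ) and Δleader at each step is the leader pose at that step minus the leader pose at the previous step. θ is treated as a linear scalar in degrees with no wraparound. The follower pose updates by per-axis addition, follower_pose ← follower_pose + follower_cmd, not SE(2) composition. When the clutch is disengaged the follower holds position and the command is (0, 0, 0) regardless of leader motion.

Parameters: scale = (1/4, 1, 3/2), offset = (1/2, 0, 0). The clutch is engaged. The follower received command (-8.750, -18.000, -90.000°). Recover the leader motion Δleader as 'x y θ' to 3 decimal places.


-37.000 -18.000 -60.000

axis x: (-8.750 − 1/2) / (1/4) = -37.000
axis y: (-18.000 − 0) / (1) = -18.000
axis θ: (-90.000 − 0) / (3/2) = -60.000


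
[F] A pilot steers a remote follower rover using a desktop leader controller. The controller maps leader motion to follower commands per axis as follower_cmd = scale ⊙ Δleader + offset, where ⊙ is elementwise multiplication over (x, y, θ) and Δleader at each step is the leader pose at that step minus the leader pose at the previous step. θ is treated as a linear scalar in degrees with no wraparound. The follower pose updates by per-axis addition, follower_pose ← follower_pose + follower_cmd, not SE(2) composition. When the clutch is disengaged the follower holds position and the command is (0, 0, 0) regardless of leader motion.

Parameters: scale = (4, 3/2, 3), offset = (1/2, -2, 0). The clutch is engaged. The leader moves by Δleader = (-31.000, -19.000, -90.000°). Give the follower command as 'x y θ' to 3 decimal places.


-123.500 -30.500 -270.000

axis x: 4·-31.000 + 1/2 = -123.500
axis y: 3/2·-19.000 + -2 = -30.500
axis θ: 3·-90.000 + 0 = -270.000


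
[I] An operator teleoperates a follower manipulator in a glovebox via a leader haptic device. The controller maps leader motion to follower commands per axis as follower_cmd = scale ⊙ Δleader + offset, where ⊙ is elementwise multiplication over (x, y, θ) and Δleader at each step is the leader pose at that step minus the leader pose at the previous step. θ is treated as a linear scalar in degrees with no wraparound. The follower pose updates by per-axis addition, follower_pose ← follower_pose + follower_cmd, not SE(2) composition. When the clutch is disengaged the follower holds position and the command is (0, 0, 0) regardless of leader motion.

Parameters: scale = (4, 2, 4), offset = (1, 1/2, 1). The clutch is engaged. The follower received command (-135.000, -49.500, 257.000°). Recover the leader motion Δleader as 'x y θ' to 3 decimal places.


-34.000 -25.000 64.000

axis x: (-135.000 − 1) / (4) = -34.000
axis y: (-49.500 − 1/2) / (2) = -25.000
axis θ: (257.000 − 1) / (4) = 64.000


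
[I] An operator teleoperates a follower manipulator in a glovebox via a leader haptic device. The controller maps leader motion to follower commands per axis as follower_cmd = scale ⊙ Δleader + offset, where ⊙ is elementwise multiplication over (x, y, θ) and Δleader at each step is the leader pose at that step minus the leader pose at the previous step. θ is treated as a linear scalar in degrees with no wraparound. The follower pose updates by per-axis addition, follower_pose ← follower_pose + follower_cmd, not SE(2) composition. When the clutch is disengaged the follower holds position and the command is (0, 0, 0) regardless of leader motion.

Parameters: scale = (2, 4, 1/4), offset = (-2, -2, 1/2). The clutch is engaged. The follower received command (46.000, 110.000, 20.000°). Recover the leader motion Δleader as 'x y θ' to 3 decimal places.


axis x: (46.000 − -2) / (2) = 24.000
axis y: (110.000 − -2) / (4) = 28.000
axis θ: (20.000 − 1/2) / (1/4) = 78.000

24.000 28.000 78.000


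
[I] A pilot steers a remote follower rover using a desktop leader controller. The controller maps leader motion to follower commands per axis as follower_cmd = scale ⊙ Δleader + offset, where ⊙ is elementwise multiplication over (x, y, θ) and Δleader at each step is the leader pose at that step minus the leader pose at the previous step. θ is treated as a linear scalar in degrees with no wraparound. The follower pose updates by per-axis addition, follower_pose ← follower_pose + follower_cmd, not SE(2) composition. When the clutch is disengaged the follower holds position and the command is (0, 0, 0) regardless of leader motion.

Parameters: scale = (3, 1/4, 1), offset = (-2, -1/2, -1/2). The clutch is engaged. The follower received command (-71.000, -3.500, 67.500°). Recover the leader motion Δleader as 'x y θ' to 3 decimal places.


axis x: (-71.000 − -2) / (3) = -23.000
axis y: (-3.500 − -1/2) / (1/4) = -12.000
axis θ: (67.500 − -1/2) / (1) = 68.000

-23.000 -12.000 68.000


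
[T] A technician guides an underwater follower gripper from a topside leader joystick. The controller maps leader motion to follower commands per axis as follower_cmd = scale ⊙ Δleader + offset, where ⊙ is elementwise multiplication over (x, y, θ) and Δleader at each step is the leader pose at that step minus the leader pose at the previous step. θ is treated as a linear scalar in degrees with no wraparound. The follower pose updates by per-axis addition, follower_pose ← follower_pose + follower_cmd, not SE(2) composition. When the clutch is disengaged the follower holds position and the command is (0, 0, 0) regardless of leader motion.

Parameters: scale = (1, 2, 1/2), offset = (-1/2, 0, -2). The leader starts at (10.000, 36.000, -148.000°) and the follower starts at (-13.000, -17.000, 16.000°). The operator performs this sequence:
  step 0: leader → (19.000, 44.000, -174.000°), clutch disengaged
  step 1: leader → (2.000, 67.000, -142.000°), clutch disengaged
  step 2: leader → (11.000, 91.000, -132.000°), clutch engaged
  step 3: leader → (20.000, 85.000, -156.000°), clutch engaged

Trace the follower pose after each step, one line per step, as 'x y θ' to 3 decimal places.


step 0: Δleader=(9.000, 8.000, -26.000°), disengaged; cmd=(0,0,0) → follower holds at (-13.000, -17.000, 16.000°)
step 1: Δleader=(-17.000, 23.000, 32.000°), disengaged; cmd=(0,0,0) → follower holds at (-13.000, -17.000, 16.000°)
step 2: Δleader=(9.000, 24.000, 10.000°), engaged; cmd=(8.500, 48.000, 3.000°) → follower=(-4.500, 31.000, 19.000°)
step 3: Δleader=(9.000, -6.000, -24.000°), engaged; cmd=(8.500, -12.000, -14.000°) → follower=(4.000, 19.000, 5.000°)

-13.000 -17.000 16.000
-13.000 -17.000 16.000
-4.500 31.000 19.000
4.000 19.000 5.000


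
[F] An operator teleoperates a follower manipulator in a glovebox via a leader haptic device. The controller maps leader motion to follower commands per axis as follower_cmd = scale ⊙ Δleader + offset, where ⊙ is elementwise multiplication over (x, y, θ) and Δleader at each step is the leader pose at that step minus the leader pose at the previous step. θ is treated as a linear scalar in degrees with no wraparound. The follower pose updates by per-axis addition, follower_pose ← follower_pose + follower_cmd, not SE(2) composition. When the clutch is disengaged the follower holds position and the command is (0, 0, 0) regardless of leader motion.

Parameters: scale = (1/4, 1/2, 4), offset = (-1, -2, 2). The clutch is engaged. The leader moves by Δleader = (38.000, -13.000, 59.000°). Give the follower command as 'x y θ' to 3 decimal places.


axis x: 1/4·38.000 + -1 = 8.500
axis y: 1/2·-13.000 + -2 = -8.500
axis θ: 4·59.000 + 2 = 238.000

8.500 -8.500 238.000


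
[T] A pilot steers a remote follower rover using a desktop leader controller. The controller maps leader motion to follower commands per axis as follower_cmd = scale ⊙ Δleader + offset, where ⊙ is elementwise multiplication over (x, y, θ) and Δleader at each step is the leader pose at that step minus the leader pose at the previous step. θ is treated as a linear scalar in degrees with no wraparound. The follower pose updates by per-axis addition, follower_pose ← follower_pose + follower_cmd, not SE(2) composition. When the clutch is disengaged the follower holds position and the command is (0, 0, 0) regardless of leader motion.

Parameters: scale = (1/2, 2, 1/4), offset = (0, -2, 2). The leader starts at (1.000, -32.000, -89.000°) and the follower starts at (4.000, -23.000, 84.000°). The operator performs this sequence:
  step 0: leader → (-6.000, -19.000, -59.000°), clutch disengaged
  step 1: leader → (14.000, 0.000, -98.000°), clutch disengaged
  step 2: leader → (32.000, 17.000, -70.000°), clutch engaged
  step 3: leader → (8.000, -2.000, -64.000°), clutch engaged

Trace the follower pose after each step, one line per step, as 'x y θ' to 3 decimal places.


step 0: Δleader=(-7.000, 13.000, 30.000°), disengaged; cmd=(0,0,0) → follower holds at (4.000, -23.000, 84.000°)
step 1: Δleader=(20.000, 19.000, -39.000°), disengaged; cmd=(0,0,0) → follower holds at (4.000, -23.000, 84.000°)
step 2: Δleader=(18.000, 17.000, 28.000°), engaged; cmd=(9.000, 32.000, 9.000°) → follower=(13.000, 9.000, 93.000°)
step 3: Δleader=(-24.000, -19.000, 6.000°), engaged; cmd=(-12.000, -40.000, 3.500°) → follower=(1.000, -31.000, 96.500°)

4.000 -23.000 84.000
4.000 -23.000 84.000
13.000 9.000 93.000
1.000 -31.000 96.500


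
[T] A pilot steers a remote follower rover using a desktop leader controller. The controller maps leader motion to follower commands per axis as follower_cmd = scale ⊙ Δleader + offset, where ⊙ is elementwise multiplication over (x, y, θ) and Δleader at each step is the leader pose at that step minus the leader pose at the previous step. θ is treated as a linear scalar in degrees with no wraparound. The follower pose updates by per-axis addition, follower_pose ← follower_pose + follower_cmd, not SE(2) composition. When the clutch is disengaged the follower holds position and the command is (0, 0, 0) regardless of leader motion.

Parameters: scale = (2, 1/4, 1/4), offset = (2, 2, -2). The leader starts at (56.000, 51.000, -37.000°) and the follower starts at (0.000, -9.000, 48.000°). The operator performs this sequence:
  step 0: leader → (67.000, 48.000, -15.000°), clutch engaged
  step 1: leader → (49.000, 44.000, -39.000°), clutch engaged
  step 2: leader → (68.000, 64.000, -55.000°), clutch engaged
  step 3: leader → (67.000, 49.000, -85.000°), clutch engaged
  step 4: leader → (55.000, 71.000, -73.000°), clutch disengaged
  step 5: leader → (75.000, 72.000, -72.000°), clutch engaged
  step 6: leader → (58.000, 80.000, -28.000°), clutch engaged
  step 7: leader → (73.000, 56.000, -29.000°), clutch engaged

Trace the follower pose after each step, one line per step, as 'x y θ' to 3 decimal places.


step 0: Δleader=(11.000, -3.000, 22.000°), engaged; cmd=(24.000, 1.250, 3.500°) → follower=(24.000, -7.750, 51.500°)
step 1: Δleader=(-18.000, -4.000, -24.000°), engaged; cmd=(-34.000, 1.000, -8.000°) → follower=(-10.000, -6.750, 43.500°)
step 2: Δleader=(19.000, 20.000, -16.000°), engaged; cmd=(40.000, 7.000, -6.000°) → follower=(30.000, 0.250, 37.500°)
step 3: Δleader=(-1.000, -15.000, -30.000°), engaged; cmd=(0.000, -1.750, -9.500°) → follower=(30.000, -1.500, 28.000°)
step 4: Δleader=(-12.000, 22.000, 12.000°), disengaged; cmd=(0,0,0) → follower holds at (30.000, -1.500, 28.000°)
step 5: Δleader=(20.000, 1.000, 1.000°), engaged; cmd=(42.000, 2.250, -1.750°) → follower=(72.000, 0.750, 26.250°)
step 6: Δleader=(-17.000, 8.000, 44.000°), engaged; cmd=(-32.000, 4.000, 9.000°) → follower=(40.000, 4.750, 35.250°)
step 7: Δleader=(15.000, -24.000, -1.000°), engaged; cmd=(32.000, -4.000, -2.250°) → follower=(72.000, 0.750, 33.000°)

24.000 -7.750 51.500
-10.000 -6.750 43.500
30.000 0.250 37.500
30.000 -1.500 28.000
30.000 -1.500 28.000
72.000 0.750 26.250
40.000 4.750 35.250
72.000 0.750 33.000


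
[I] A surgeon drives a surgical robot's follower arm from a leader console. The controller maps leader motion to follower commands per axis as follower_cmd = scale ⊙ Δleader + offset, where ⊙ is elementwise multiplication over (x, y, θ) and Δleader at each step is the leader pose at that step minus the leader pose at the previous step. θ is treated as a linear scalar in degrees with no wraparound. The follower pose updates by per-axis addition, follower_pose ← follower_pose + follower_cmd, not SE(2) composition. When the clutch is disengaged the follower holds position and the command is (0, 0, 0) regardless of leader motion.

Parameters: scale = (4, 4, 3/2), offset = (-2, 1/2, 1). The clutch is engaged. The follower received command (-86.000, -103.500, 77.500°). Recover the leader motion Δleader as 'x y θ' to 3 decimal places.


-21.000 -26.000 51.000

axis x: (-86.000 − -2) / (4) = -21.000
axis y: (-103.500 − 1/2) / (4) = -26.000
axis θ: (77.500 − 1) / (3/2) = 51.000


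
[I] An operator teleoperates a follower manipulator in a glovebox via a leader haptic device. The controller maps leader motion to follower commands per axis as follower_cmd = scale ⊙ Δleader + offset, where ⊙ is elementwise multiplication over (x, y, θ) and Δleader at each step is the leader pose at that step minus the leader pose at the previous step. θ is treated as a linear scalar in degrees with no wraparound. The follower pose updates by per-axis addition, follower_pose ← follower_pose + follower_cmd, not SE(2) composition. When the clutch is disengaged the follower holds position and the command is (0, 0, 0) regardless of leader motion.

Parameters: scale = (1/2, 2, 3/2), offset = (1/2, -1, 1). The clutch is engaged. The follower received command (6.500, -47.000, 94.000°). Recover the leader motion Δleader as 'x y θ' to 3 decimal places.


axis x: (6.500 − 1/2) / (1/2) = 12.000
axis y: (-47.000 − -1) / (2) = -23.000
axis θ: (94.000 − 1) / (3/2) = 62.000

12.000 -23.000 62.000


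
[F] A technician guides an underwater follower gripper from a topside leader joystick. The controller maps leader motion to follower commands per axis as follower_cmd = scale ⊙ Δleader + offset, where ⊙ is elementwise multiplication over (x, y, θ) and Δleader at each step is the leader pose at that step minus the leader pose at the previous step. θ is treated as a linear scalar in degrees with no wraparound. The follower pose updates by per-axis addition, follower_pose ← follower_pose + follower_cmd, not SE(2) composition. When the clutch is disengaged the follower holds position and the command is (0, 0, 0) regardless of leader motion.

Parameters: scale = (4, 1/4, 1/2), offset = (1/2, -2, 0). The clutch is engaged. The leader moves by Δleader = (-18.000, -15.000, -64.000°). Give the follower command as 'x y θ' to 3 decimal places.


-71.500 -5.750 -32.000

axis x: 4·-18.000 + 1/2 = -71.500
axis y: 1/4·-15.000 + -2 = -5.750
axis θ: 1/2·-64.000 + 0 = -32.000


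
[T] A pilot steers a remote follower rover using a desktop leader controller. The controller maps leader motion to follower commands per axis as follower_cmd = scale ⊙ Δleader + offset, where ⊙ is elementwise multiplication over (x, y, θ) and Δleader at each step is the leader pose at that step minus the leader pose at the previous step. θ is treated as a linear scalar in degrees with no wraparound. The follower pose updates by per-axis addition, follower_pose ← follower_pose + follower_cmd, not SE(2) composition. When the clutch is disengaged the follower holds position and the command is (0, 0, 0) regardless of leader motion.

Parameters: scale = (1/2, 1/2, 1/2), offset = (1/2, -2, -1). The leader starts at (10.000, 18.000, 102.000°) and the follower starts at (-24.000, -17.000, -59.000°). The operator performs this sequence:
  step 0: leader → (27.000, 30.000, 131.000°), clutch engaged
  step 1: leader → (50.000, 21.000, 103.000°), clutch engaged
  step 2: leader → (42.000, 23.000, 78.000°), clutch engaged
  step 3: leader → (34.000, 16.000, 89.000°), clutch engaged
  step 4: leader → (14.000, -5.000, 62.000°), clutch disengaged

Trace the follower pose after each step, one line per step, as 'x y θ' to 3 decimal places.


step 0: Δleader=(17.000, 12.000, 29.000°), engaged; cmd=(9.000, 4.000, 13.500°) → follower=(-15.000, -13.000, -45.500°)
step 1: Δleader=(23.000, -9.000, -28.000°), engaged; cmd=(12.000, -6.500, -15.000°) → follower=(-3.000, -19.500, -60.500°)
step 2: Δleader=(-8.000, 2.000, -25.000°), engaged; cmd=(-3.500, -1.000, -13.500°) → follower=(-6.500, -20.500, -74.000°)
step 3: Δleader=(-8.000, -7.000, 11.000°), engaged; cmd=(-3.500, -5.500, 4.500°) → follower=(-10.000, -26.000, -69.500°)
step 4: Δleader=(-20.000, -21.000, -27.000°), disengaged; cmd=(0,0,0) → follower holds at (-10.000, -26.000, -69.500°)

-15.000 -13.000 -45.500
-3.000 -19.500 -60.500
-6.500 -20.500 -74.000
-10.000 -26.000 -69.500
-10.000 -26.000 -69.500
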